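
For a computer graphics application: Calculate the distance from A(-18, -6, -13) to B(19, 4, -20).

d = √[(x₂-x₁)² + (y₂-y₁)² + (z₂-z₁)²]
  = √[37² + 10² + (-7)²]
  = √[1369 + 100 + 49]
  = √1518
  ≈ 38.96

38.96


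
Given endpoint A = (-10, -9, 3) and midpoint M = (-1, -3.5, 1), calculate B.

B = 2M - A
  = (2·(-1) - (-10), 2·(-3.5) - (-9), 2·1 - 3)
  = (-2 + 10, -7 + 9, 2 - 3)
  = (8, 2, -1)

(8, 2, -1)


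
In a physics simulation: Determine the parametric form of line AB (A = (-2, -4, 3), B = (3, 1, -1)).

Direction vector d = B - A = (3 + 2, 1 + 4, -1 - 3) = (5, 5, -4)
Parametric form r = A + t·d:
x = -2 + 5t, y = -4 + 5t, z = 3 - 4t

x = -2 + 5t, y = -4 + 5t, z = 3 - 4t


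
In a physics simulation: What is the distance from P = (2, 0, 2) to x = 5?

distance = |a·x₀ + b·y₀ + c·z₀ - d| / √(a² + b² + c²)
  = |1·2 + 0·0 + 0·2 - 5| / √(1² + 0² + 0²)
  = |2 + 0 + 0 - 5| / √(1 + 0 + 0)
  = |-3| / √1
  = 3 / 1
  ≈ 3

3


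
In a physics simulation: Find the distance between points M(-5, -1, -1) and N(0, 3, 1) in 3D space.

d = √[(x₂-x₁)² + (y₂-y₁)² + (z₂-z₁)²]
  = √[5² + 4² + 2²]
  = √[25 + 16 + 4]
  = √45
  ≈ 6.708

6.708


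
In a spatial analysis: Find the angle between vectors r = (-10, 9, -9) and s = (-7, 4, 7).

r·s = (-10)·(-7) + 9·4 + (-9)·7 = 70 + 36 - 63 = 43
|r| = √((-10)² + 9² + (-9)²) = √262 ≈ 16.19
|s| = √((-7)² + 4² + 7²) = √114 ≈ 10.68
cos θ = (r·s)/(|r||s|) = 43/(16.19·10.68) ≈ 0.2488
θ = arccos(0.2488) ≈ 75.59°

75.59°


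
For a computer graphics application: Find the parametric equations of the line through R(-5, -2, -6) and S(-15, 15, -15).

Direction vector d = S - R = (-15 + 5, 15 + 2, -15 + 6) = (-10, 17, -9)
Parametric form r = R + t·d:
x = -5 - 10t, y = -2 + 17t, z = -6 - 9t

x = -5 - 10t, y = -2 + 17t, z = -6 - 9t


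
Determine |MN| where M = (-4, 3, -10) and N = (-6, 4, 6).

d = √[(x₂-x₁)² + (y₂-y₁)² + (z₂-z₁)²]
  = √[(-2)² + 1² + 16²]
  = √[4 + 1 + 256]
  = √261
  ≈ 16.16

16.16


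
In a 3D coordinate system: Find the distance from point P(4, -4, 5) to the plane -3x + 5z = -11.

distance = |a·x₀ + b·y₀ + c·z₀ - d| / √(a² + b² + c²)
  = |(-3)·4 + 0·(-4) + 5·5 - (-11)| / √((-3)² + 0² + 5²)
  = |-12 + 0 + 25 + 11| / √(9 + 0 + 25)
  = |24| / √34
  = 24 / 5.831
  ≈ 4.116

4.116


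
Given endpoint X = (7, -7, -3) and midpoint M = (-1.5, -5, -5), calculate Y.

Y = 2M - X
  = (2·(-1.5) - 7, 2·(-5) - (-7), 2·(-5) - (-3))
  = (-3 - 7, -10 + 7, -10 + 3)
  = (-10, -3, -7)

(-10, -3, -7)


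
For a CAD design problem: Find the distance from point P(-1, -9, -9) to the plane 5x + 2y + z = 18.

distance = |a·x₀ + b·y₀ + c·z₀ - d| / √(a² + b² + c²)
  = |5·(-1) + 2·(-9) + 1·(-9) - 18| / √(5² + 2² + 1²)
  = |-5 - 18 - 9 - 18| / √(25 + 4 + 1)
  = |-50| / √30
  = 50 / 5.477
  ≈ 9.129

9.129


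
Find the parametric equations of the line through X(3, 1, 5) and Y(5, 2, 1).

Direction vector d = Y - X = (5 - 3, 2 - 1, 1 - 5) = (2, 1, -4)
Parametric form r = X + t·d:
x = 3 + 2t, y = 1 + t, z = 5 - 4t

x = 3 + 2t, y = 1 + t, z = 5 - 4t


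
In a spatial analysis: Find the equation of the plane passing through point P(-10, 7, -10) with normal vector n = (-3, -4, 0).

The plane through P with normal n = (a, b, c) satisfies n·(r - P) = 0,
i.e. ax + by + cz = a·x₀ + b·y₀ + c·z₀.
d = (-3)·(-10) + (-4)·7 + 0·(-10)
  = 30 - 28 + 0
  = 2
Equation: -3x - 4y = 2

-3x - 4y = 2


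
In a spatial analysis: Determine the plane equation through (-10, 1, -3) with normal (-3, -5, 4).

The plane through P with normal n = (a, b, c) satisfies n·(r - P) = 0,
i.e. ax + by + cz = a·x₀ + b·y₀ + c·z₀.
d = (-3)·(-10) + (-5)·1 + 4·(-3)
  = 30 - 5 - 12
  = 13
Equation: -3x - 5y + 4z = 13

-3x - 5y + 4z = 13


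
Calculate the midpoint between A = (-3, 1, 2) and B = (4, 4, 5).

M = ((x₁+x₂)/2, (y₁+y₂)/2, (z₁+z₂)/2)
  = ((-3 + 4)/2, (1 + 4)/2, (2 + 5)/2)
  = (1/2, 5/2, 7/2)
  = (0.5, 2.5, 3.5)

(0.5, 2.5, 3.5)


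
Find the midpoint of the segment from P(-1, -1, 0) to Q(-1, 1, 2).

M = ((x₁+x₂)/2, (y₁+y₂)/2, (z₁+z₂)/2)
  = ((-1 - 1)/2, (-1 + 1)/2, (0 + 2)/2)
  = (-2/2, 0/2, 2/2)
  = (-1, 0, 1)

(-1, 0, 1)


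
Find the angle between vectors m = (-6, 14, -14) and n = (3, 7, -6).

m·n = (-6)·3 + 14·7 + (-14)·(-6) = -18 + 98 + 84 = 164
|m| = √((-6)² + 14² + (-14)²) = √428 ≈ 20.69
|n| = √(3² + 7² + (-6)²) = √94 ≈ 9.695
cos θ = (m·n)/(|m||n|) = 164/(20.69·9.695) ≈ 0.8176
θ = arccos(0.8176) ≈ 35.15°

35.15°


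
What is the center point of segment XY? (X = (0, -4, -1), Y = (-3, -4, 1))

M = ((x₁+x₂)/2, (y₁+y₂)/2, (z₁+z₂)/2)
  = ((0 - 3)/2, (-4 - 4)/2, (-1 + 1)/2)
  = (-3/2, -8/2, 0/2)
  = (-1.5, -4, 0)

(-1.5, -4, 0)


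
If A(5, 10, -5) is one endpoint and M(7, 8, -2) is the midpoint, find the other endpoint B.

B = 2M - A
  = (2·7 - 5, 2·8 - 10, 2·(-2) - (-5))
  = (14 - 5, 16 - 10, -4 + 5)
  = (9, 6, 1)

(9, 6, 1)


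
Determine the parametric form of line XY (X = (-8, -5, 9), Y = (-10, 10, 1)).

Direction vector d = Y - X = (-10 + 8, 10 + 5, 1 - 9) = (-2, 15, -8)
Parametric form r = X + t·d:
x = -8 - 2t, y = -5 + 15t, z = 9 - 8t

x = -8 - 2t, y = -5 + 15t, z = 9 - 8t


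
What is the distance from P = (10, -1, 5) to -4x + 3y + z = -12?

distance = |a·x₀ + b·y₀ + c·z₀ - d| / √(a² + b² + c²)
  = |(-4)·10 + 3·(-1) + 1·5 - (-12)| / √((-4)² + 3² + 1²)
  = |-40 - 3 + 5 + 12| / √(16 + 9 + 1)
  = |-26| / √26
  = 26 / 5.099
  ≈ 5.099

5.099


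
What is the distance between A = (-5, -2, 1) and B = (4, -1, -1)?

d = √[(x₂-x₁)² + (y₂-y₁)² + (z₂-z₁)²]
  = √[9² + 1² + (-2)²]
  = √[81 + 1 + 4]
  = √86
  ≈ 9.274

9.274


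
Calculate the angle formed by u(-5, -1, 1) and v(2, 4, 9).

u·v = (-5)·2 + (-1)·4 + 1·9 = -10 - 4 + 9 = -5
|u| = √((-5)² + (-1)² + 1²) = √27 ≈ 5.196
|v| = √(2² + 4² + 9²) = √101 ≈ 10.05
cos θ = (u·v)/(|u||v|) = -5/(5.196·10.05) ≈ -0.09575
θ = arccos(-0.09575) ≈ 95.49°

95.49°


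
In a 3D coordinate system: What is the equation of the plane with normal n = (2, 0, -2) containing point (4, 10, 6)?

The plane through P with normal n = (a, b, c) satisfies n·(r - P) = 0,
i.e. ax + by + cz = a·x₀ + b·y₀ + c·z₀.
d = 2·4 + 0·10 + (-2)·6
  = 8 + 0 - 12
  = -4
Equation: 2x - 2z = -4

2x - 2z = -4


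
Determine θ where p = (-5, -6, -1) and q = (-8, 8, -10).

p·q = (-5)·(-8) + (-6)·8 + (-1)·(-10) = 40 - 48 + 10 = 2
|p| = √((-5)² + (-6)² + (-1)²) = √62 ≈ 7.874
|q| = √((-8)² + 8² + (-10)²) = √228 ≈ 15.1
cos θ = (p·q)/(|p||q|) = 2/(7.874·15.1) ≈ 0.01682
θ = arccos(0.01682) ≈ 89.04°

89.04°


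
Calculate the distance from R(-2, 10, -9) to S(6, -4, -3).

d = √[(x₂-x₁)² + (y₂-y₁)² + (z₂-z₁)²]
  = √[8² + (-14)² + 6²]
  = √[64 + 196 + 36]
  = √296
  ≈ 17.2

17.2


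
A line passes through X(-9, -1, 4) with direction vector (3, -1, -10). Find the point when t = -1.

P(t) = X + t·d
  = (-9 + 3·(-1), -1 + (-1)·(-1), 4 + (-10)·(-1))
  = (-9 - 3, -1 + 1, 4 + 10)
  = (-12, 0, 14)

(-12, 0, 14)


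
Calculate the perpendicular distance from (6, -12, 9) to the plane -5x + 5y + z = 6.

distance = |a·x₀ + b·y₀ + c·z₀ - d| / √(a² + b² + c²)
  = |(-5)·6 + 5·(-12) + 1·9 - 6| / √((-5)² + 5² + 1²)
  = |-30 - 60 + 9 - 6| / √(25 + 25 + 1)
  = |-87| / √51
  = 87 / 7.141
  ≈ 12.18

12.18


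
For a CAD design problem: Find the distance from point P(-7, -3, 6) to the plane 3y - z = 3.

distance = |a·x₀ + b·y₀ + c·z₀ - d| / √(a² + b² + c²)
  = |0·(-7) + 3·(-3) + (-1)·6 - 3| / √(0² + 3² + (-1)²)
  = |0 - 9 - 6 - 3| / √(0 + 9 + 1)
  = |-18| / √10
  = 18 / 3.162
  ≈ 5.692

5.692


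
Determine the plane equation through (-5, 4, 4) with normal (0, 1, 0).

The plane through P with normal n = (a, b, c) satisfies n·(r - P) = 0,
i.e. ax + by + cz = a·x₀ + b·y₀ + c·z₀.
d = 0·(-5) + 1·4 + 0·4
  = 0 + 4 + 0
  = 4
Equation: y = 4

y = 4


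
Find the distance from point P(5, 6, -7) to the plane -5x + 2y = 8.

distance = |a·x₀ + b·y₀ + c·z₀ - d| / √(a² + b² + c²)
  = |(-5)·5 + 2·6 + 0·(-7) - 8| / √((-5)² + 2² + 0²)
  = |-25 + 12 + 0 - 8| / √(25 + 4 + 0)
  = |-21| / √29
  = 21 / 5.385
  ≈ 3.9

3.9


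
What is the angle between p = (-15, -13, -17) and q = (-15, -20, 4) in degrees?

p·q = (-15)·(-15) + (-13)·(-20) + (-17)·4 = 225 + 260 - 68 = 417
|p| = √((-15)² + (-13)² + (-17)²) = √683 ≈ 26.13
|q| = √((-15)² + (-20)² + 4²) = √641 ≈ 25.32
cos θ = (p·q)/(|p||q|) = 417/(26.13·25.32) ≈ 0.6302
θ = arccos(0.6302) ≈ 50.93°

50.93°


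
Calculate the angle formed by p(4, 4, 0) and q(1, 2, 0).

p·q = 4·1 + 4·2 + 0·0 = 4 + 8 + 0 = 12
|p| = √(4² + 4² + 0²) = √32 ≈ 5.657
|q| = √(1² + 2² + 0²) = √5 ≈ 2.236
cos θ = (p·q)/(|p||q|) = 12/(5.657·2.236) ≈ 0.9487
θ = arccos(0.9487) ≈ 18.43°

18.43°


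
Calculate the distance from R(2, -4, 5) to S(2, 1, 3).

d = √[(x₂-x₁)² + (y₂-y₁)² + (z₂-z₁)²]
  = √[0² + 5² + (-2)²]
  = √[0 + 25 + 4]
  = √29
  ≈ 5.385

5.385


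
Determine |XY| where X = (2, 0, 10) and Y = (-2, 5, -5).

d = √[(x₂-x₁)² + (y₂-y₁)² + (z₂-z₁)²]
  = √[(-4)² + 5² + (-15)²]
  = √[16 + 25 + 225]
  = √266
  ≈ 16.31

16.31


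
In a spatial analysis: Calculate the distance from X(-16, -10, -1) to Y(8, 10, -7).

d = √[(x₂-x₁)² + (y₂-y₁)² + (z₂-z₁)²]
  = √[24² + 20² + (-6)²]
  = √[576 + 400 + 36]
  = √1012
  ≈ 31.81

31.81


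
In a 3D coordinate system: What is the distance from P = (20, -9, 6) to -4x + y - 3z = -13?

distance = |a·x₀ + b·y₀ + c·z₀ - d| / √(a² + b² + c²)
  = |(-4)·20 + 1·(-9) + (-3)·6 - (-13)| / √((-4)² + 1² + (-3)²)
  = |-80 - 9 - 18 + 13| / √(16 + 1 + 9)
  = |-94| / √26
  = 94 / 5.099
  ≈ 18.43

18.43


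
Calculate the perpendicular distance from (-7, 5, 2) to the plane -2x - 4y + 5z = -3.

distance = |a·x₀ + b·y₀ + c·z₀ - d| / √(a² + b² + c²)
  = |(-2)·(-7) + (-4)·5 + 5·2 - (-3)| / √((-2)² + (-4)² + 5²)
  = |14 - 20 + 10 + 3| / √(4 + 16 + 25)
  = |7| / √45
  = 7 / 6.708
  ≈ 1.043

1.043


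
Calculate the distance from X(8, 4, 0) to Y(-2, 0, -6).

d = √[(x₂-x₁)² + (y₂-y₁)² + (z₂-z₁)²]
  = √[(-10)² + (-4)² + (-6)²]
  = √[100 + 16 + 36]
  = √152
  ≈ 12.33

12.33


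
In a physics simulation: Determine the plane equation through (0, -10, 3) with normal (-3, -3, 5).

The plane through P with normal n = (a, b, c) satisfies n·(r - P) = 0,
i.e. ax + by + cz = a·x₀ + b·y₀ + c·z₀.
d = (-3)·0 + (-3)·(-10) + 5·3
  = 0 + 30 + 15
  = 45
Equation: -3x - 3y + 5z = 45

-3x - 3y + 5z = 45


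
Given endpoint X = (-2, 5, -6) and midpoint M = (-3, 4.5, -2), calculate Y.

Y = 2M - X
  = (2·(-3) - (-2), 2·4.5 - 5, 2·(-2) - (-6))
  = (-6 + 2, 9 - 5, -4 + 6)
  = (-4, 4, 2)

(-4, 4, 2)


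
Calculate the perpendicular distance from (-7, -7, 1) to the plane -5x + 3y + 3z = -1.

distance = |a·x₀ + b·y₀ + c·z₀ - d| / √(a² + b² + c²)
  = |(-5)·(-7) + 3·(-7) + 3·1 - (-1)| / √((-5)² + 3² + 3²)
  = |35 - 21 + 3 + 1| / √(25 + 9 + 9)
  = |18| / √43
  = 18 / 6.557
  ≈ 2.745

2.745


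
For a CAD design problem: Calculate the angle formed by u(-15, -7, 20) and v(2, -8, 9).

u·v = (-15)·2 + (-7)·(-8) + 20·9 = -30 + 56 + 180 = 206
|u| = √((-15)² + (-7)² + 20²) = √674 ≈ 25.96
|v| = √(2² + (-8)² + 9²) = √149 ≈ 12.21
cos θ = (u·v)/(|u||v|) = 206/(25.96·12.21) ≈ 0.65
θ = arccos(0.65) ≈ 49.45°

49.45°


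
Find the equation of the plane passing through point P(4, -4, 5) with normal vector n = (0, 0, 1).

The plane through P with normal n = (a, b, c) satisfies n·(r - P) = 0,
i.e. ax + by + cz = a·x₀ + b·y₀ + c·z₀.
d = 0·4 + 0·(-4) + 1·5
  = 0 + 0 + 5
  = 5
Equation: z = 5

z = 5


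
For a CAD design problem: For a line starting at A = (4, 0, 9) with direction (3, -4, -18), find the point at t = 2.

P(t) = A + t·d
  = (4 + 3·2, 0 + (-4)·2, 9 + (-18)·2)
  = (4 + 6, 0 - 8, 9 - 36)
  = (10, -8, -27)

(10, -8, -27)


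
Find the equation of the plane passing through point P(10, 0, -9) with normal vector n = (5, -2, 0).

The plane through P with normal n = (a, b, c) satisfies n·(r - P) = 0,
i.e. ax + by + cz = a·x₀ + b·y₀ + c·z₀.
d = 5·10 + (-2)·0 + 0·(-9)
  = 50 + 0 + 0
  = 50
Equation: 5x - 2y = 50

5x - 2y = 50


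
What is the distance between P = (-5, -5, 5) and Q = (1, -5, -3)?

d = √[(x₂-x₁)² + (y₂-y₁)² + (z₂-z₁)²]
  = √[6² + 0² + (-8)²]
  = √[36 + 0 + 64]
  = √100
  ≈ 10

10


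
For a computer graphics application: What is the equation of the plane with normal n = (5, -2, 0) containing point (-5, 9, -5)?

The plane through P with normal n = (a, b, c) satisfies n·(r - P) = 0,
i.e. ax + by + cz = a·x₀ + b·y₀ + c·z₀.
d = 5·(-5) + (-2)·9 + 0·(-5)
  = -25 - 18 + 0
  = -43
Equation: 5x - 2y = -43

5x - 2y = -43


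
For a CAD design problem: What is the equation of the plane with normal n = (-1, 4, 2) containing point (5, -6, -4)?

The plane through P with normal n = (a, b, c) satisfies n·(r - P) = 0,
i.e. ax + by + cz = a·x₀ + b·y₀ + c·z₀.
d = (-1)·5 + 4·(-6) + 2·(-4)
  = -5 - 24 - 8
  = -37
Equation: -x + 4y + 2z = -37

-x + 4y + 2z = -37


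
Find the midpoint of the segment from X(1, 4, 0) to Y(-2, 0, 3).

M = ((x₁+x₂)/2, (y₁+y₂)/2, (z₁+z₂)/2)
  = ((1 - 2)/2, (4 + 0)/2, (0 + 3)/2)
  = (-1/2, 4/2, 3/2)
  = (-0.5, 2, 1.5)

(-0.5, 2, 1.5)


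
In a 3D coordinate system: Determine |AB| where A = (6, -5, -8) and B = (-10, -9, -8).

d = √[(x₂-x₁)² + (y₂-y₁)² + (z₂-z₁)²]
  = √[(-16)² + (-4)² + 0²]
  = √[256 + 16 + 0]
  = √272
  ≈ 16.49

16.49


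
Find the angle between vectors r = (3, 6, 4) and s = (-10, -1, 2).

r·s = 3·(-10) + 6·(-1) + 4·2 = -30 - 6 + 8 = -28
|r| = √(3² + 6² + 4²) = √61 ≈ 7.81
|s| = √((-10)² + (-1)² + 2²) = √105 ≈ 10.25
cos θ = (r·s)/(|r||s|) = -28/(7.81·10.25) ≈ -0.3499
θ = arccos(-0.3499) ≈ 110.5°

110.5°


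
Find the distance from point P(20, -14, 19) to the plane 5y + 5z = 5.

distance = |a·x₀ + b·y₀ + c·z₀ - d| / √(a² + b² + c²)
  = |0·20 + 5·(-14) + 5·19 - 5| / √(0² + 5² + 5²)
  = |0 - 70 + 95 - 5| / √(0 + 25 + 25)
  = |20| / √50
  = 20 / 7.071
  ≈ 2.828

2.828


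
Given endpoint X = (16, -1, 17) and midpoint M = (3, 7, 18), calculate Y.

Y = 2M - X
  = (2·3 - 16, 2·7 - (-1), 2·18 - 17)
  = (6 - 16, 14 + 1, 36 - 17)
  = (-10, 15, 19)

(-10, 15, 19)


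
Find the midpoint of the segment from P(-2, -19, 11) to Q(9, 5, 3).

M = ((x₁+x₂)/2, (y₁+y₂)/2, (z₁+z₂)/2)
  = ((-2 + 9)/2, (-19 + 5)/2, (11 + 3)/2)
  = (7/2, -14/2, 14/2)
  = (3.5, -7, 7)

(3.5, -7, 7)


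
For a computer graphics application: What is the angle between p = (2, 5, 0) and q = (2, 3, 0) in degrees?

p·q = 2·2 + 5·3 + 0·0 = 4 + 15 + 0 = 19
|p| = √(2² + 5² + 0²) = √29 ≈ 5.385
|q| = √(2² + 3² + 0²) = √13 ≈ 3.606
cos θ = (p·q)/(|p||q|) = 19/(5.385·3.606) ≈ 0.9785
θ = arccos(0.9785) ≈ 11.89°

11.89°


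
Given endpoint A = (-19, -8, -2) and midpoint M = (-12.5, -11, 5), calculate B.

B = 2M - A
  = (2·(-12.5) - (-19), 2·(-11) - (-8), 2·5 - (-2))
  = (-25 + 19, -22 + 8, 10 + 2)
  = (-6, -14, 12)

(-6, -14, 12)


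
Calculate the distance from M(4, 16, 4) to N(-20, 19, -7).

d = √[(x₂-x₁)² + (y₂-y₁)² + (z₂-z₁)²]
  = √[(-24)² + 3² + (-11)²]
  = √[576 + 9 + 121]
  = √706
  ≈ 26.57

26.57


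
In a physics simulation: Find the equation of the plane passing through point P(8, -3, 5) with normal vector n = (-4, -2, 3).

The plane through P with normal n = (a, b, c) satisfies n·(r - P) = 0,
i.e. ax + by + cz = a·x₀ + b·y₀ + c·z₀.
d = (-4)·8 + (-2)·(-3) + 3·5
  = -32 + 6 + 15
  = -11
Equation: -4x - 2y + 3z = -11

-4x - 2y + 3z = -11


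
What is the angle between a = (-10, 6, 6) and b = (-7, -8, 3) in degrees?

a·b = (-10)·(-7) + 6·(-8) + 6·3 = 70 - 48 + 18 = 40
|a| = √((-10)² + 6² + 6²) = √172 ≈ 13.11
|b| = √((-7)² + (-8)² + 3²) = √122 ≈ 11.05
cos θ = (a·b)/(|a||b|) = 40/(13.11·11.05) ≈ 0.2761
θ = arccos(0.2761) ≈ 73.97°

73.97°


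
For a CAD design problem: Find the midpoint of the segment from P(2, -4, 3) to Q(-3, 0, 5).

M = ((x₁+x₂)/2, (y₁+y₂)/2, (z₁+z₂)/2)
  = ((2 - 3)/2, (-4 + 0)/2, (3 + 5)/2)
  = (-1/2, -4/2, 8/2)
  = (-0.5, -2, 4)

(-0.5, -2, 4)


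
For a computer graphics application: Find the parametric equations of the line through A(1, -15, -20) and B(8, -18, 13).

Direction vector d = B - A = (8 - 1, -18 + 15, 13 + 20) = (7, -3, 33)
Parametric form r = A + t·d:
x = 1 + 7t, y = -15 - 3t, z = -20 + 33t

x = 1 + 7t, y = -15 - 3t, z = -20 + 33t


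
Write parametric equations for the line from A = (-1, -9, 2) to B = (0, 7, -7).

Direction vector d = B - A = (0 + 1, 7 + 9, -7 - 2) = (1, 16, -9)
Parametric form r = A + t·d:
x = -1 + t, y = -9 + 16t, z = 2 - 9t

x = -1 + t, y = -9 + 16t, z = 2 - 9t


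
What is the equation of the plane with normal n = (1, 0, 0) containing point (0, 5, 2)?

The plane through P with normal n = (a, b, c) satisfies n·(r - P) = 0,
i.e. ax + by + cz = a·x₀ + b·y₀ + c·z₀.
d = 1·0 + 0·5 + 0·2
  = 0 + 0 + 0
  = 0
Equation: x = 0

x = 0


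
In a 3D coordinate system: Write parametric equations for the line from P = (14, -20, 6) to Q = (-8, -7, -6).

Direction vector d = Q - P = (-8 - 14, -7 + 20, -6 - 6) = (-22, 13, -12)
Parametric form r = P + t·d:
x = 14 - 22t, y = -20 + 13t, z = 6 - 12t

x = 14 - 22t, y = -20 + 13t, z = 6 - 12t


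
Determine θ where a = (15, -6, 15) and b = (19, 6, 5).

a·b = 15·19 + (-6)·6 + 15·5 = 285 - 36 + 75 = 324
|a| = √(15² + (-6)² + 15²) = √486 ≈ 22.05
|b| = √(19² + 6² + 5²) = √422 ≈ 20.54
cos θ = (a·b)/(|a||b|) = 324/(22.05·20.54) ≈ 0.7154
θ = arccos(0.7154) ≈ 44.32°

44.32°


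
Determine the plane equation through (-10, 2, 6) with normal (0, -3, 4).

The plane through P with normal n = (a, b, c) satisfies n·(r - P) = 0,
i.e. ax + by + cz = a·x₀ + b·y₀ + c·z₀.
d = 0·(-10) + (-3)·2 + 4·6
  = 0 - 6 + 24
  = 18
Equation: -3y + 4z = 18

-3y + 4z = 18


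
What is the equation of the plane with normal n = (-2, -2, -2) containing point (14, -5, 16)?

The plane through P with normal n = (a, b, c) satisfies n·(r - P) = 0,
i.e. ax + by + cz = a·x₀ + b·y₀ + c·z₀.
d = (-2)·14 + (-2)·(-5) + (-2)·16
  = -28 + 10 - 32
  = -50
Equation: -2x - 2y - 2z = -50

-2x - 2y - 2z = -50


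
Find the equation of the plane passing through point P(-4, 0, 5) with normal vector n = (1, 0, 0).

The plane through P with normal n = (a, b, c) satisfies n·(r - P) = 0,
i.e. ax + by + cz = a·x₀ + b·y₀ + c·z₀.
d = 1·(-4) + 0·0 + 0·5
  = -4 + 0 + 0
  = -4
Equation: x = -4

x = -4


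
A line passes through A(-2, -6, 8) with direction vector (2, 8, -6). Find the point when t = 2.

P(t) = A + t·d
  = (-2 + 2·2, -6 + 8·2, 8 + (-6)·2)
  = (-2 + 4, -6 + 16, 8 - 12)
  = (2, 10, -4)

(2, 10, -4)


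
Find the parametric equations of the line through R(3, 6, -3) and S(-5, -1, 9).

Direction vector d = S - R = (-5 - 3, -1 - 6, 9 + 3) = (-8, -7, 12)
Parametric form r = R + t·d:
x = 3 - 8t, y = 6 - 7t, z = -3 + 12t

x = 3 - 8t, y = 6 - 7t, z = -3 + 12t


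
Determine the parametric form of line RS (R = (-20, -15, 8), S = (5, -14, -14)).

Direction vector d = S - R = (5 + 20, -14 + 15, -14 - 8) = (25, 1, -22)
Parametric form r = R + t·d:
x = -20 + 25t, y = -15 + t, z = 8 - 22t

x = -20 + 25t, y = -15 + t, z = 8 - 22t


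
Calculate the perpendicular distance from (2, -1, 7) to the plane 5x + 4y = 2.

distance = |a·x₀ + b·y₀ + c·z₀ - d| / √(a² + b² + c²)
  = |5·2 + 4·(-1) + 0·7 - 2| / √(5² + 4² + 0²)
  = |10 - 4 + 0 - 2| / √(25 + 16 + 0)
  = |4| / √41
  = 4 / 6.403
  ≈ 0.6247

0.6247


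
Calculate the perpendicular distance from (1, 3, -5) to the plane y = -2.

distance = |a·x₀ + b·y₀ + c·z₀ - d| / √(a² + b² + c²)
  = |0·1 + 1·3 + 0·(-5) - (-2)| / √(0² + 1² + 0²)
  = |0 + 3 + 0 + 2| / √(0 + 1 + 0)
  = |5| / √1
  = 5 / 1
  ≈ 5

5


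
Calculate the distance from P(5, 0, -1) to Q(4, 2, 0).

d = √[(x₂-x₁)² + (y₂-y₁)² + (z₂-z₁)²]
  = √[(-1)² + 2² + 1²]
  = √[1 + 4 + 1]
  = √6
  ≈ 2.449

2.449


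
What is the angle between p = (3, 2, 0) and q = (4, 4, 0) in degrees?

p·q = 3·4 + 2·4 + 0·0 = 12 + 8 + 0 = 20
|p| = √(3² + 2² + 0²) = √13 ≈ 3.606
|q| = √(4² + 4² + 0²) = √32 ≈ 5.657
cos θ = (p·q)/(|p||q|) = 20/(3.606·5.657) ≈ 0.9806
θ = arccos(0.9806) ≈ 11.31°

11.31°


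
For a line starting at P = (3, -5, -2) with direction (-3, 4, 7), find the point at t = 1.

P(t) = P + t·d
  = (3 + (-3)·1, -5 + 4·1, -2 + 7·1)
  = (3 - 3, -5 + 4, -2 + 7)
  = (0, -1, 5)

(0, -1, 5)


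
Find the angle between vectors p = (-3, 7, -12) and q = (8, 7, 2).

p·q = (-3)·8 + 7·7 + (-12)·2 = -24 + 49 - 24 = 1
|p| = √((-3)² + 7² + (-12)²) = √202 ≈ 14.21
|q| = √(8² + 7² + 2²) = √117 ≈ 10.82
cos θ = (p·q)/(|p||q|) = 1/(14.21·10.82) ≈ 0.006505
θ = arccos(0.006505) ≈ 89.63°

89.63°


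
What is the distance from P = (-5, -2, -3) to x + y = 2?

distance = |a·x₀ + b·y₀ + c·z₀ - d| / √(a² + b² + c²)
  = |1·(-5) + 1·(-2) + 0·(-3) - 2| / √(1² + 1² + 0²)
  = |-5 - 2 + 0 - 2| / √(1 + 1 + 0)
  = |-9| / √2
  = 9 / 1.414
  ≈ 6.364

6.364


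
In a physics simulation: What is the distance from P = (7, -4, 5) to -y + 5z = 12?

distance = |a·x₀ + b·y₀ + c·z₀ - d| / √(a² + b² + c²)
  = |0·7 + (-1)·(-4) + 5·5 - 12| / √(0² + (-1)² + 5²)
  = |0 + 4 + 25 - 12| / √(0 + 1 + 25)
  = |17| / √26
  = 17 / 5.099
  ≈ 3.334

3.334


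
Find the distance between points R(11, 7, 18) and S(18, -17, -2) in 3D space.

d = √[(x₂-x₁)² + (y₂-y₁)² + (z₂-z₁)²]
  = √[7² + (-24)² + (-20)²]
  = √[49 + 576 + 400]
  = √1025
  ≈ 32.02

32.02


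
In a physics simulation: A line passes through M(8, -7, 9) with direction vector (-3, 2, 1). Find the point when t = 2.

P(t) = M + t·d
  = (8 + (-3)·2, -7 + 2·2, 9 + 1·2)
  = (8 - 6, -7 + 4, 9 + 2)
  = (2, -3, 11)

(2, -3, 11)


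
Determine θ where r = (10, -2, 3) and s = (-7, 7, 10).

r·s = 10·(-7) + (-2)·7 + 3·10 = -70 - 14 + 30 = -54
|r| = √(10² + (-2)² + 3²) = √113 ≈ 10.63
|s| = √((-7)² + 7² + 10²) = √198 ≈ 14.07
cos θ = (r·s)/(|r||s|) = -54/(10.63·14.07) ≈ -0.361
θ = arccos(-0.361) ≈ 111.2°

111.2°


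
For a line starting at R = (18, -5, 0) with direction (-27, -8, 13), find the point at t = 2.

P(t) = R + t·d
  = (18 + (-27)·2, -5 + (-8)·2, 0 + 13·2)
  = (18 - 54, -5 - 16, 0 + 26)
  = (-36, -21, 26)

(-36, -21, 26)


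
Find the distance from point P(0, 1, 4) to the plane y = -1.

distance = |a·x₀ + b·y₀ + c·z₀ - d| / √(a² + b² + c²)
  = |0·0 + 1·1 + 0·4 - (-1)| / √(0² + 1² + 0²)
  = |0 + 1 + 0 + 1| / √(0 + 1 + 0)
  = |2| / √1
  = 2 / 1
  ≈ 2

2


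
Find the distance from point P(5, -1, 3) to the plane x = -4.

distance = |a·x₀ + b·y₀ + c·z₀ - d| / √(a² + b² + c²)
  = |1·5 + 0·(-1) + 0·3 - (-4)| / √(1² + 0² + 0²)
  = |5 + 0 + 0 + 4| / √(1 + 0 + 0)
  = |9| / √1
  = 9 / 1
  ≈ 9

9


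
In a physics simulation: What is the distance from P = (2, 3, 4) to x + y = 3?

distance = |a·x₀ + b·y₀ + c·z₀ - d| / √(a² + b² + c²)
  = |1·2 + 1·3 + 0·4 - 3| / √(1² + 1² + 0²)
  = |2 + 3 + 0 - 3| / √(1 + 1 + 0)
  = |2| / √2
  = 2 / 1.414
  ≈ 1.414

1.414


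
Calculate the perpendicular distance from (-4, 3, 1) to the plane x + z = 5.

distance = |a·x₀ + b·y₀ + c·z₀ - d| / √(a² + b² + c²)
  = |1·(-4) + 0·3 + 1·1 - 5| / √(1² + 0² + 1²)
  = |-4 + 0 + 1 - 5| / √(1 + 0 + 1)
  = |-8| / √2
  = 8 / 1.414
  ≈ 5.657

5.657


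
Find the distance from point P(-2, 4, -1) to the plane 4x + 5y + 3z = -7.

distance = |a·x₀ + b·y₀ + c·z₀ - d| / √(a² + b² + c²)
  = |4·(-2) + 5·4 + 3·(-1) - (-7)| / √(4² + 5² + 3²)
  = |-8 + 20 - 3 + 7| / √(16 + 25 + 9)
  = |16| / √50
  = 16 / 7.071
  ≈ 2.263

2.263


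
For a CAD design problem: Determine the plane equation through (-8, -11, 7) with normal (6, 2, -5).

The plane through P with normal n = (a, b, c) satisfies n·(r - P) = 0,
i.e. ax + by + cz = a·x₀ + b·y₀ + c·z₀.
d = 6·(-8) + 2·(-11) + (-5)·7
  = -48 - 22 - 35
  = -105
Equation: 6x + 2y - 5z = -105

6x + 2y - 5z = -105


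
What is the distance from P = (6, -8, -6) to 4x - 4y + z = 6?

distance = |a·x₀ + b·y₀ + c·z₀ - d| / √(a² + b² + c²)
  = |4·6 + (-4)·(-8) + 1·(-6) - 6| / √(4² + (-4)² + 1²)
  = |24 + 32 - 6 - 6| / √(16 + 16 + 1)
  = |44| / √33
  = 44 / 5.745
  ≈ 7.659

7.659


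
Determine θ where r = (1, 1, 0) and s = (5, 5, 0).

r·s = 1·5 + 1·5 + 0·0 = 5 + 5 + 0 = 10
|r| = √(1² + 1² + 0²) = √2 ≈ 1.414
|s| = √(5² + 5² + 0²) = √50 ≈ 7.071
cos θ = (r·s)/(|r||s|) = 10/(1.414·7.071) ≈ 1
θ = arccos(1) ≈ 0°

0°


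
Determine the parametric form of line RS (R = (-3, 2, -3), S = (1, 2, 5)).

Direction vector d = S - R = (1 + 3, 2 - 2, 5 + 3) = (4, 0, 8)
Parametric form r = R + t·d:
x = -3 + 4t, y = 2, z = -3 + 8t

x = -3 + 4t, y = 2, z = -3 + 8t


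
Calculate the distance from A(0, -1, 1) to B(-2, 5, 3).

d = √[(x₂-x₁)² + (y₂-y₁)² + (z₂-z₁)²]
  = √[(-2)² + 6² + 2²]
  = √[4 + 36 + 4]
  = √44
  ≈ 6.633

6.633


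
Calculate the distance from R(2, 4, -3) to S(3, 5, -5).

d = √[(x₂-x₁)² + (y₂-y₁)² + (z₂-z₁)²]
  = √[1² + 1² + (-2)²]
  = √[1 + 1 + 4]
  = √6
  ≈ 2.449

2.449


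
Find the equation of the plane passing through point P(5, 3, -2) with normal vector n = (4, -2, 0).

The plane through P with normal n = (a, b, c) satisfies n·(r - P) = 0,
i.e. ax + by + cz = a·x₀ + b·y₀ + c·z₀.
d = 4·5 + (-2)·3 + 0·(-2)
  = 20 - 6 + 0
  = 14
Equation: 4x - 2y = 14

4x - 2y = 14


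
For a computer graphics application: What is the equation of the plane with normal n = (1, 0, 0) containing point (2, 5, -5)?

The plane through P with normal n = (a, b, c) satisfies n·(r - P) = 0,
i.e. ax + by + cz = a·x₀ + b·y₀ + c·z₀.
d = 1·2 + 0·5 + 0·(-5)
  = 2 + 0 + 0
  = 2
Equation: x = 2

x = 2


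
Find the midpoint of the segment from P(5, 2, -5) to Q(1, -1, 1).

M = ((x₁+x₂)/2, (y₁+y₂)/2, (z₁+z₂)/2)
  = ((5 + 1)/2, (2 - 1)/2, (-5 + 1)/2)
  = (6/2, 1/2, -4/2)
  = (3, 0.5, -2)

(3, 0.5, -2)


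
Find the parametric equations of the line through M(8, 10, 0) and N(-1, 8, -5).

Direction vector d = N - M = (-1 - 8, 8 - 10, -5 + 0) = (-9, -2, -5)
Parametric form r = M + t·d:
x = 8 - 9t, y = 10 - 2t, z = 0 - 5t

x = 8 - 9t, y = 10 - 2t, z = 0 - 5t


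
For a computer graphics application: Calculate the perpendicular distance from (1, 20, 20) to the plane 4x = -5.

distance = |a·x₀ + b·y₀ + c·z₀ - d| / √(a² + b² + c²)
  = |4·1 + 0·20 + 0·20 - (-5)| / √(4² + 0² + 0²)
  = |4 + 0 + 0 + 5| / √(16 + 0 + 0)
  = |9| / √16
  = 9 / 4
  ≈ 2.25

2.25


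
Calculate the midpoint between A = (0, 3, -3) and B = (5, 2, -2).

M = ((x₁+x₂)/2, (y₁+y₂)/2, (z₁+z₂)/2)
  = ((0 + 5)/2, (3 + 2)/2, (-3 - 2)/2)
  = (5/2, 5/2, -5/2)
  = (2.5, 2.5, -2.5)

(2.5, 2.5, -2.5)


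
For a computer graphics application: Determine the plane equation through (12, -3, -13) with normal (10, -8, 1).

The plane through P with normal n = (a, b, c) satisfies n·(r - P) = 0,
i.e. ax + by + cz = a·x₀ + b·y₀ + c·z₀.
d = 10·12 + (-8)·(-3) + 1·(-13)
  = 120 + 24 - 13
  = 131
Equation: 10x - 8y + z = 131

10x - 8y + z = 131


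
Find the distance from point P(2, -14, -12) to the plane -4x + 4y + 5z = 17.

distance = |a·x₀ + b·y₀ + c·z₀ - d| / √(a² + b² + c²)
  = |(-4)·2 + 4·(-14) + 5·(-12) - 17| / √((-4)² + 4² + 5²)
  = |-8 - 56 - 60 - 17| / √(16 + 16 + 25)
  = |-141| / √57
  = 141 / 7.55
  ≈ 18.68

18.68


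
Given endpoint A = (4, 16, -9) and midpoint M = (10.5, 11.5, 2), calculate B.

B = 2M - A
  = (2·10.5 - 4, 2·11.5 - 16, 2·2 - (-9))
  = (21 - 4, 23 - 16, 4 + 9)
  = (17, 7, 13)

(17, 7, 13)


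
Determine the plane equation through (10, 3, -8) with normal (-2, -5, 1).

The plane through P with normal n = (a, b, c) satisfies n·(r - P) = 0,
i.e. ax + by + cz = a·x₀ + b·y₀ + c·z₀.
d = (-2)·10 + (-5)·3 + 1·(-8)
  = -20 - 15 - 8
  = -43
Equation: -2x - 5y + z = -43

-2x - 5y + z = -43


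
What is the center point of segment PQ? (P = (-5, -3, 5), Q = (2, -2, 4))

M = ((x₁+x₂)/2, (y₁+y₂)/2, (z₁+z₂)/2)
  = ((-5 + 2)/2, (-3 - 2)/2, (5 + 4)/2)
  = (-3/2, -5/2, 9/2)
  = (-1.5, -2.5, 4.5)

(-1.5, -2.5, 4.5)


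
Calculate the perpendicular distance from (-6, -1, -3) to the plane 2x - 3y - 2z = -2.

distance = |a·x₀ + b·y₀ + c·z₀ - d| / √(a² + b² + c²)
  = |2·(-6) + (-3)·(-1) + (-2)·(-3) - (-2)| / √(2² + (-3)² + (-2)²)
  = |-12 + 3 + 6 + 2| / √(4 + 9 + 4)
  = |-1| / √17
  = 1 / 4.123
  ≈ 0.2425

0.2425


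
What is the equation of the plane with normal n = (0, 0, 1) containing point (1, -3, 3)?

The plane through P with normal n = (a, b, c) satisfies n·(r - P) = 0,
i.e. ax + by + cz = a·x₀ + b·y₀ + c·z₀.
d = 0·1 + 0·(-3) + 1·3
  = 0 + 0 + 3
  = 3
Equation: z = 3

z = 3


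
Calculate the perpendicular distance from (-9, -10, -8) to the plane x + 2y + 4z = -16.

distance = |a·x₀ + b·y₀ + c·z₀ - d| / √(a² + b² + c²)
  = |1·(-9) + 2·(-10) + 4·(-8) - (-16)| / √(1² + 2² + 4²)
  = |-9 - 20 - 32 + 16| / √(1 + 4 + 16)
  = |-45| / √21
  = 45 / 4.583
  ≈ 9.82

9.82


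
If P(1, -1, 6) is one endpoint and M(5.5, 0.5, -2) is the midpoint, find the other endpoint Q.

Q = 2M - P
  = (2·5.5 - 1, 2·0.5 - (-1), 2·(-2) - 6)
  = (11 - 1, 1 + 1, -4 - 6)
  = (10, 2, -10)

(10, 2, -10)


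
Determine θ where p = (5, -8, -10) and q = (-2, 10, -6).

p·q = 5·(-2) + (-8)·10 + (-10)·(-6) = -10 - 80 + 60 = -30
|p| = √(5² + (-8)² + (-10)²) = √189 ≈ 13.75
|q| = √((-2)² + 10² + (-6)²) = √140 ≈ 11.83
cos θ = (p·q)/(|p||q|) = -30/(13.75·11.83) ≈ -0.1844
θ = arccos(-0.1844) ≈ 100.6°

100.6°


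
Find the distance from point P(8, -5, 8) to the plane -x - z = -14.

distance = |a·x₀ + b·y₀ + c·z₀ - d| / √(a² + b² + c²)
  = |(-1)·8 + 0·(-5) + (-1)·8 - (-14)| / √((-1)² + 0² + (-1)²)
  = |-8 + 0 - 8 + 14| / √(1 + 0 + 1)
  = |-2| / √2
  = 2 / 1.414
  ≈ 1.414

1.414


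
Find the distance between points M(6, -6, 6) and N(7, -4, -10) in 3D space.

d = √[(x₂-x₁)² + (y₂-y₁)² + (z₂-z₁)²]
  = √[1² + 2² + (-16)²]
  = √[1 + 4 + 256]
  = √261
  ≈ 16.16

16.16


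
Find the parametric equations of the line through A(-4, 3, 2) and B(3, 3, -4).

Direction vector d = B - A = (3 + 4, 3 - 3, -4 - 2) = (7, 0, -6)
Parametric form r = A + t·d:
x = -4 + 7t, y = 3, z = 2 - 6t

x = -4 + 7t, y = 3, z = 2 - 6t


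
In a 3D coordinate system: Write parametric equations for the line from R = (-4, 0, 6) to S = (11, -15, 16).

Direction vector d = S - R = (11 + 4, -15 + 0, 16 - 6) = (15, -15, 10)
Parametric form r = R + t·d:
x = -4 + 15t, y = 0 - 15t, z = 6 + 10t

x = -4 + 15t, y = 0 - 15t, z = 6 + 10t


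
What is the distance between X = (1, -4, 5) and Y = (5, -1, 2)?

d = √[(x₂-x₁)² + (y₂-y₁)² + (z₂-z₁)²]
  = √[4² + 3² + (-3)²]
  = √[16 + 9 + 9]
  = √34
  ≈ 5.831

5.831


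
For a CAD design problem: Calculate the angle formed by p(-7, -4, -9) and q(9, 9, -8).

p·q = (-7)·9 + (-4)·9 + (-9)·(-8) = -63 - 36 + 72 = -27
|p| = √((-7)² + (-4)² + (-9)²) = √146 ≈ 12.08
|q| = √(9² + 9² + (-8)²) = √226 ≈ 15.03
cos θ = (p·q)/(|p||q|) = -27/(12.08·15.03) ≈ -0.1486
θ = arccos(-0.1486) ≈ 98.55°

98.55°


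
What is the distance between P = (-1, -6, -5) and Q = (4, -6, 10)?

d = √[(x₂-x₁)² + (y₂-y₁)² + (z₂-z₁)²]
  = √[5² + 0² + 15²]
  = √[25 + 0 + 225]
  = √250
  ≈ 15.81

15.81


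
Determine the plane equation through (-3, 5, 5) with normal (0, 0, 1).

The plane through P with normal n = (a, b, c) satisfies n·(r - P) = 0,
i.e. ax + by + cz = a·x₀ + b·y₀ + c·z₀.
d = 0·(-3) + 0·5 + 1·5
  = 0 + 0 + 5
  = 5
Equation: z = 5

z = 5


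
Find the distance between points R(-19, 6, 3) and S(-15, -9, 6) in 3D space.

d = √[(x₂-x₁)² + (y₂-y₁)² + (z₂-z₁)²]
  = √[4² + (-15)² + 3²]
  = √[16 + 225 + 9]
  = √250
  ≈ 15.81

15.81


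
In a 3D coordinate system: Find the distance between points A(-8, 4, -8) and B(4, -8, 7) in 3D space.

d = √[(x₂-x₁)² + (y₂-y₁)² + (z₂-z₁)²]
  = √[12² + (-12)² + 15²]
  = √[144 + 144 + 225]
  = √513
  ≈ 22.65

22.65


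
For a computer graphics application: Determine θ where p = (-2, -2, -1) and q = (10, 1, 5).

p·q = (-2)·10 + (-2)·1 + (-1)·5 = -20 - 2 - 5 = -27
|p| = √((-2)² + (-2)² + (-1)²) = √9 ≈ 3
|q| = √(10² + 1² + 5²) = √126 ≈ 11.22
cos θ = (p·q)/(|p||q|) = -27/(3·11.22) ≈ -0.8018
θ = arccos(-0.8018) ≈ 143.3°

143.3°


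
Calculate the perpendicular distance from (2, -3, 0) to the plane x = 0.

distance = |a·x₀ + b·y₀ + c·z₀ - d| / √(a² + b² + c²)
  = |1·2 + 0·(-3) + 0·0 - 0| / √(1² + 0² + 0²)
  = |2 + 0 + 0 + 0| / √(1 + 0 + 0)
  = |2| / √1
  = 2 / 1
  ≈ 2

2


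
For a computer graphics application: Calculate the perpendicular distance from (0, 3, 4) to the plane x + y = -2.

distance = |a·x₀ + b·y₀ + c·z₀ - d| / √(a² + b² + c²)
  = |1·0 + 1·3 + 0·4 - (-2)| / √(1² + 1² + 0²)
  = |0 + 3 + 0 + 2| / √(1 + 1 + 0)
  = |5| / √2
  = 5 / 1.414
  ≈ 3.536

3.536


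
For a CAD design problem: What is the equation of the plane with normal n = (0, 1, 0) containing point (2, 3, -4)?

The plane through P with normal n = (a, b, c) satisfies n·(r - P) = 0,
i.e. ax + by + cz = a·x₀ + b·y₀ + c·z₀.
d = 0·2 + 1·3 + 0·(-4)
  = 0 + 3 + 0
  = 3
Equation: y = 3

y = 3


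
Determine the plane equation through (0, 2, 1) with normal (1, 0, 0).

The plane through P with normal n = (a, b, c) satisfies n·(r - P) = 0,
i.e. ax + by + cz = a·x₀ + b·y₀ + c·z₀.
d = 1·0 + 0·2 + 0·1
  = 0 + 0 + 0
  = 0
Equation: x = 0

x = 0


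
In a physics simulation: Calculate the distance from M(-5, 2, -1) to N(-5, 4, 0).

d = √[(x₂-x₁)² + (y₂-y₁)² + (z₂-z₁)²]
  = √[0² + 2² + 1²]
  = √[0 + 4 + 1]
  = √5
  ≈ 2.236

2.236


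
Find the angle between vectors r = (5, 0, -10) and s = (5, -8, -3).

r·s = 5·5 + 0·(-8) + (-10)·(-3) = 25 + 0 + 30 = 55
|r| = √(5² + 0² + (-10)²) = √125 ≈ 11.18
|s| = √(5² + (-8)² + (-3)²) = √98 ≈ 9.899
cos θ = (r·s)/(|r||s|) = 55/(11.18·9.899) ≈ 0.4969
θ = arccos(0.4969) ≈ 60.2°

60.2°


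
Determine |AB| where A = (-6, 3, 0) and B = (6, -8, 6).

d = √[(x₂-x₁)² + (y₂-y₁)² + (z₂-z₁)²]
  = √[12² + (-11)² + 6²]
  = √[144 + 121 + 36]
  = √301
  ≈ 17.35

17.35


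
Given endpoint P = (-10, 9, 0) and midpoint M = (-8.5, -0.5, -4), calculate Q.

Q = 2M - P
  = (2·(-8.5) - (-10), 2·(-0.5) - 9, 2·(-4) - 0)
  = (-17 + 10, -1 - 9, -8 + 0)
  = (-7, -10, -8)

(-7, -10, -8)


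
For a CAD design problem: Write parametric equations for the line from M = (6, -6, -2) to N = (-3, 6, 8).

Direction vector d = N - M = (-3 - 6, 6 + 6, 8 + 2) = (-9, 12, 10)
Parametric form r = M + t·d:
x = 6 - 9t, y = -6 + 12t, z = -2 + 10t

x = 6 - 9t, y = -6 + 12t, z = -2 + 10t


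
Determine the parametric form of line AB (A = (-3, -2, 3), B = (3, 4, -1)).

Direction vector d = B - A = (3 + 3, 4 + 2, -1 - 3) = (6, 6, -4)
Parametric form r = A + t·d:
x = -3 + 6t, y = -2 + 6t, z = 3 - 4t

x = -3 + 6t, y = -2 + 6t, z = 3 - 4t


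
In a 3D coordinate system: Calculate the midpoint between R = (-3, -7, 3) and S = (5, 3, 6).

M = ((x₁+x₂)/2, (y₁+y₂)/2, (z₁+z₂)/2)
  = ((-3 + 5)/2, (-7 + 3)/2, (3 + 6)/2)
  = (2/2, -4/2, 9/2)
  = (1, -2, 4.5)

(1, -2, 4.5)


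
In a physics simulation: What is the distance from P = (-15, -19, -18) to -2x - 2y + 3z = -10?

distance = |a·x₀ + b·y₀ + c·z₀ - d| / √(a² + b² + c²)
  = |(-2)·(-15) + (-2)·(-19) + 3·(-18) - (-10)| / √((-2)² + (-2)² + 3²)
  = |30 + 38 - 54 + 10| / √(4 + 4 + 9)
  = |24| / √17
  = 24 / 4.123
  ≈ 5.821

5.821


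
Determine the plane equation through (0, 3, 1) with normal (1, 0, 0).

The plane through P with normal n = (a, b, c) satisfies n·(r - P) = 0,
i.e. ax + by + cz = a·x₀ + b·y₀ + c·z₀.
d = 1·0 + 0·3 + 0·1
  = 0 + 0 + 0
  = 0
Equation: x = 0

x = 0


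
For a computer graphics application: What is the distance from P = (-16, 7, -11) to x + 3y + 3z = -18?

distance = |a·x₀ + b·y₀ + c·z₀ - d| / √(a² + b² + c²)
  = |1·(-16) + 3·7 + 3·(-11) - (-18)| / √(1² + 3² + 3²)
  = |-16 + 21 - 33 + 18| / √(1 + 9 + 9)
  = |-10| / √19
  = 10 / 4.359
  ≈ 2.294

2.294


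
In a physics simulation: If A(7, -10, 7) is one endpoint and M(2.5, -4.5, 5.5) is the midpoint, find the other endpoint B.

B = 2M - A
  = (2·2.5 - 7, 2·(-4.5) - (-10), 2·5.5 - 7)
  = (5 - 7, -9 + 10, 11 - 7)
  = (-2, 1, 4)

(-2, 1, 4)


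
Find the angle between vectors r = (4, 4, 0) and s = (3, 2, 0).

r·s = 4·3 + 4·2 + 0·0 = 12 + 8 + 0 = 20
|r| = √(4² + 4² + 0²) = √32 ≈ 5.657
|s| = √(3² + 2² + 0²) = √13 ≈ 3.606
cos θ = (r·s)/(|r||s|) = 20/(5.657·3.606) ≈ 0.9806
θ = arccos(0.9806) ≈ 11.31°

11.31°


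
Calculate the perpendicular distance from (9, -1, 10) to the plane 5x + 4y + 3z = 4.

distance = |a·x₀ + b·y₀ + c·z₀ - d| / √(a² + b² + c²)
  = |5·9 + 4·(-1) + 3·10 - 4| / √(5² + 4² + 3²)
  = |45 - 4 + 30 - 4| / √(25 + 16 + 9)
  = |67| / √50
  = 67 / 7.071
  ≈ 9.475

9.475


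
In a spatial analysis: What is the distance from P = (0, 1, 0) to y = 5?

distance = |a·x₀ + b·y₀ + c·z₀ - d| / √(a² + b² + c²)
  = |0·0 + 1·1 + 0·0 - 5| / √(0² + 1² + 0²)
  = |0 + 1 + 0 - 5| / √(0 + 1 + 0)
  = |-4| / √1
  = 4 / 1
  ≈ 4

4


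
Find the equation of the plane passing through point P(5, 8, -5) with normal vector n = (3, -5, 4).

The plane through P with normal n = (a, b, c) satisfies n·(r - P) = 0,
i.e. ax + by + cz = a·x₀ + b·y₀ + c·z₀.
d = 3·5 + (-5)·8 + 4·(-5)
  = 15 - 40 - 20
  = -45
Equation: 3x - 5y + 4z = -45

3x - 5y + 4z = -45


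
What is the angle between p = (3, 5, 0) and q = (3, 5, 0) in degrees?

p·q = 3·3 + 5·5 + 0·0 = 9 + 25 + 0 = 34
|p| = √(3² + 5² + 0²) = √34 ≈ 5.831
|q| = √(3² + 5² + 0²) = √34 ≈ 5.831
cos θ = (p·q)/(|p||q|) = 34/(5.831·5.831) ≈ 1
θ = arccos(1) ≈ 0°

0°


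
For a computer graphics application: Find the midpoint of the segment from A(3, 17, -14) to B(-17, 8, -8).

M = ((x₁+x₂)/2, (y₁+y₂)/2, (z₁+z₂)/2)
  = ((3 - 17)/2, (17 + 8)/2, (-14 - 8)/2)
  = (-14/2, 25/2, -22/2)
  = (-7, 12.5, -11)

(-7, 12.5, -11)
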